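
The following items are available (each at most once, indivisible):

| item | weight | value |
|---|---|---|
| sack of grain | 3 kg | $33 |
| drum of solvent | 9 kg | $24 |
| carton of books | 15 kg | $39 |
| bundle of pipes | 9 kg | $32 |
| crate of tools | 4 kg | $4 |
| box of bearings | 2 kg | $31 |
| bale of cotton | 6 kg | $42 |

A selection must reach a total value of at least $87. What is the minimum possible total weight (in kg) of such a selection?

11

Subsets with value ≥ 87, sorted by total weight:
- sack of grain+box of bearings+bale of cotton: weight 11, value 106
- sack of grain+bundle of pipes+box of bearings: weight 14, value 96
Minimum weight: 11 kg.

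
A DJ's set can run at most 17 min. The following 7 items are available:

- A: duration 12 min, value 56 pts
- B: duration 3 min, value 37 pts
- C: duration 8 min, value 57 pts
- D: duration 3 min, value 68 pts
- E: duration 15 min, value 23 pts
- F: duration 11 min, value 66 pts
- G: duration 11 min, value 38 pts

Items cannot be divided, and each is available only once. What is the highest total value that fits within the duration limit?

171 pts

Check high-value combinations within 17 min:
- B+D+F: duration 3+3+11=17, value 37+68+66=171
- B+C+D: duration 3+8+3=14, value 37+57+68=162
- B+D+G: duration 3+3+11=17, value 37+68+38=143
Best: 171 pts.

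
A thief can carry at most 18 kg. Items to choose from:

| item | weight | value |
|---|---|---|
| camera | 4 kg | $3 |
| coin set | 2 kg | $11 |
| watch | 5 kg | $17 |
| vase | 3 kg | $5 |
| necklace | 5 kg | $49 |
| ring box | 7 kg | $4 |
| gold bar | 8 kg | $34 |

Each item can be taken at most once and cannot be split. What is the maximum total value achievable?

$100

Check high-value combinations within 18 kg:
- watch+necklace+gold bar: weight 5+5+8=18, value 17+49+34=100
- coin set+vase+necklace+gold bar: weight 2+3+5+8=18, value 11+5+49+34=99
- coin set+necklace+gold bar: weight 2+5+8=15, value 11+49+34=94
Best: $100.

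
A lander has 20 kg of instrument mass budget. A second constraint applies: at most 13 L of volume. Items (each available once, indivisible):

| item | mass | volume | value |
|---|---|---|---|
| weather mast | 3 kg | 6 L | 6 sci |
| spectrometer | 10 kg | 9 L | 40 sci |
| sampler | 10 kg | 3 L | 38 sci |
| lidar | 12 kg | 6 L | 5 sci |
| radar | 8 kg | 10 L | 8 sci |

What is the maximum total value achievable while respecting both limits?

78 sci

Feasible sets respecting both limits:
- spectrometer+sampler: mass 20, volume 12, value 78
- sampler+radar: mass 18, volume 13, value 46
- weather mast+sampler: mass 13, volume 9, value 44
- spectrometer: mass 10, volume 9, value 40
Best: 78 sci.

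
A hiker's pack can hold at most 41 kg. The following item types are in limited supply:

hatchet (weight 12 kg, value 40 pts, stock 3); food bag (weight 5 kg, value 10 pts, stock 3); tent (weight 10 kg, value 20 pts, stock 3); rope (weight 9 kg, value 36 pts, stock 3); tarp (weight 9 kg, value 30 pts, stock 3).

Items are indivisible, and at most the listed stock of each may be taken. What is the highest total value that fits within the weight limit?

148 pts

Top feasible selections:
- 1×hatchet + 3×rope: weight 39, value 148
- 1×food bag + 3×rope + 1×tarp: weight 41, value 148
Best: 148 pts.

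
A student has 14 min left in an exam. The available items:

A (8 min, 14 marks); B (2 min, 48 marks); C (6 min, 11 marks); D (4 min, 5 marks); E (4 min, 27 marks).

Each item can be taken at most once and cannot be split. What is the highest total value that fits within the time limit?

89 marks

Check high-value combinations within 14 min:
- A+B+E: time 8+2+4=14, value 14+48+27=89
- B+C+E: time 2+6+4=12, value 48+11+27=86
- B+D+E: time 2+4+4=10, value 48+5+27=80
- B+E: time 2+4=6, value 48+27=75
Best: 89 marks.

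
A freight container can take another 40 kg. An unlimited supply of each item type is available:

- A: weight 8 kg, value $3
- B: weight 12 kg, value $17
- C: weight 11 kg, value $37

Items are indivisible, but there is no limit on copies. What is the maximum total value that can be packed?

Best value-per-unit is C at 37/11, and filling with it alone uses weight 3×11=33. No mix of the others beats 3×37 = 111.

$111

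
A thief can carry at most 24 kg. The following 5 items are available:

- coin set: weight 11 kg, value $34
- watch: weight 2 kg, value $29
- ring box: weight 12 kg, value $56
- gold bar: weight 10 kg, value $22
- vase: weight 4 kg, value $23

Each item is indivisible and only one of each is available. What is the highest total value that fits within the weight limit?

This is a 0/1 knapsack; check combinations near the capacity.
- watch+ring box+vase: weight 2+12+4=18, value 29+56+23=108
- watch+ring box+gold bar: weight 2+12+10=24, value 29+56+22=107
- coin set+ring box: weight 11+12=23, value 34+56=90
- coin set+watch+vase: weight 11+2+4=17, value 34+29+23=86
Best: $108.

$108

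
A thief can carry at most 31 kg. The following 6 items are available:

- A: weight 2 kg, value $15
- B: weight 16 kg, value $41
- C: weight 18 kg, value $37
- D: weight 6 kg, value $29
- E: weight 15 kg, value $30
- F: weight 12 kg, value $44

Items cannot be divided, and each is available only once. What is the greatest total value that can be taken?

$100

This is a 0/1 knapsack; check combinations near the capacity.
- A+B+F: weight 2+16+12=30, value 15+41+44=100
- A+E+F: weight 2+15+12=29, value 15+30+44=89
- A+D+F: weight 2+6+12=20, value 15+29+44=88
Best: $100.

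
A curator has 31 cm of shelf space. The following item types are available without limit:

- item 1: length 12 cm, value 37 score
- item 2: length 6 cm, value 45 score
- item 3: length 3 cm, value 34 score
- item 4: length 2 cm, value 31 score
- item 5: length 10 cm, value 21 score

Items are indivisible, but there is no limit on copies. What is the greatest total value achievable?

Best value-per-unit is item 4 at 31/2; filling with it alone gives 15×31 = 465.
Optimal mix: 1×item 3 + 14×item 4 → length 31, value 468.

468 score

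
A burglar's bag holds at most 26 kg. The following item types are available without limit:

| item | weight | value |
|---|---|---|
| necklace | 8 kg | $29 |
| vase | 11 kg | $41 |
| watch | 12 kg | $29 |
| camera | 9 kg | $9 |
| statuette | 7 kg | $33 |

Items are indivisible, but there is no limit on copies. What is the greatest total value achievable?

$107

Best value-per-unit is statuette at 33/7; filling with it alone gives 3×33 = 99.
Optimal mix: 1×vase + 2×statuette → weight 25, value 107.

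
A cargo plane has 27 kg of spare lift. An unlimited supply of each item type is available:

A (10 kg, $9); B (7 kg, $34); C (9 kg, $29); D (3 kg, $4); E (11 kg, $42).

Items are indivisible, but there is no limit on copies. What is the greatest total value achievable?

Best value-per-unit is B at 34/7; filling with it alone gives 3×34 = 102.
Optimal mix: 3×B + 2×D → weight 27, value 110.

$110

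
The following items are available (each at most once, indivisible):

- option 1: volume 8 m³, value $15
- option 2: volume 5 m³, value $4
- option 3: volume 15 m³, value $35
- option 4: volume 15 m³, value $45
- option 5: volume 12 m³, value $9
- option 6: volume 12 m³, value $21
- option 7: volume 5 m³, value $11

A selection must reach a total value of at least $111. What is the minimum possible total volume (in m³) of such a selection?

Subsets with value ≥ 111, sorted by total volume:
- option 3+option 4+option 6+option 7: volume 47, value 112
- option 1+option 3+option 4+option 6: volume 50, value 116
Minimum volume: 47 m³.

47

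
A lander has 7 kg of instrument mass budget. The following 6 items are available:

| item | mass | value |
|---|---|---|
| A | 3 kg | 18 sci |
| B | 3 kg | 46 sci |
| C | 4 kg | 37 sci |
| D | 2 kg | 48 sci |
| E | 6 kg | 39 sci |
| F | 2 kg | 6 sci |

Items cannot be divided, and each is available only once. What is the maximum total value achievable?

100 sci

Check high-value combinations within 7 kg:
- B+D+F: mass 3+2+2=7, value 46+48+6=100
- B+D: mass 3+2=5, value 46+48=94
- C+D: mass 4+2=6, value 37+48=85
Best: 100 sci.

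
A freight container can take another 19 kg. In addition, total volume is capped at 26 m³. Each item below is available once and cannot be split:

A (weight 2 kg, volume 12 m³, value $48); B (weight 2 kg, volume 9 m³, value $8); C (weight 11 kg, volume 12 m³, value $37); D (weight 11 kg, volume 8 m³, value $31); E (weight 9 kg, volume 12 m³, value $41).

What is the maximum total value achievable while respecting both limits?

Feasible sets respecting both limits:
- A+E: weight 11, volume 24, value 89
- A+C: weight 13, volume 24, value 85
- A+D: weight 13, volume 20, value 79
Best: $89.

$89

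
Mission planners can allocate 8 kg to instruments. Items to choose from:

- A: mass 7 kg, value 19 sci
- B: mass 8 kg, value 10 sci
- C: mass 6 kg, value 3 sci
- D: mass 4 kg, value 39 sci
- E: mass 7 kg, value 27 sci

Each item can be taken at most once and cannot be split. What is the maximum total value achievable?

Check high-value combinations within 8 kg:
- D: mass 4, value 39
- E: mass 7, value 27
- A: mass 7, value 19
Best: 39 sci.

39 sci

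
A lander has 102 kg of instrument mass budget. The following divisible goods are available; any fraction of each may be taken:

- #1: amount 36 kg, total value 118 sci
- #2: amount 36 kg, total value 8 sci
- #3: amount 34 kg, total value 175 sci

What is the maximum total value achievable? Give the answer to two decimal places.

300.11

Take in order of value per unit:
- #3 (175/34 per unit): all 34 → value 175, running total 175.00
- #1 (118/36 per unit): all 36 → value 118, running total 293.00
- #2 (8/36 per unit): 32 of 36 → value 32×8/36 = 7.1111, running total 300.11
Total 300.11.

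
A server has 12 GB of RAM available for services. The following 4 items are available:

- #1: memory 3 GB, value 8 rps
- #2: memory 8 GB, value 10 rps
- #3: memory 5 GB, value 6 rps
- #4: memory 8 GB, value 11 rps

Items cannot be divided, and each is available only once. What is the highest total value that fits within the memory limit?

Check high-value combinations within 12 GB:
- #1+#4: memory 3+8=11, value 8+11=19
- #1+#2: memory 3+8=11, value 8+10=18
- #1+#3: memory 3+5=8, value 8+6=14
- #4: memory 8, value 11
- #2: memory 8, value 10
Best: 19 rps.

19 rps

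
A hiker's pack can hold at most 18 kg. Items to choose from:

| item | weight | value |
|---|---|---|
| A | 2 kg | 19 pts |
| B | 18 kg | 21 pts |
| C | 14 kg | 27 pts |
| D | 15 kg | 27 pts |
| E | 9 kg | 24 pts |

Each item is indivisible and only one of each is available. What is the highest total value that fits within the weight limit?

46 pts

Check high-value combinations within 18 kg:
- A+C: weight 2+14=16, value 19+27=46
- A+D: weight 2+15=17, value 19+27=46
- A+E: weight 2+9=11, value 19+24=43
- C: weight 14, value 27
Best: 46 pts.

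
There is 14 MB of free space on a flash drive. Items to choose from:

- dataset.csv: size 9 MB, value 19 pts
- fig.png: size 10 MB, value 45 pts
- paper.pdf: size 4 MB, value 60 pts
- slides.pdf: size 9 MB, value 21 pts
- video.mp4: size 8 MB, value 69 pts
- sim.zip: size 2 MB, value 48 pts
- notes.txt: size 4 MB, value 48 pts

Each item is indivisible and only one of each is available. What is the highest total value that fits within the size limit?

This is a 0/1 knapsack; check combinations near the capacity.
- paper.pdf+video.mp4+sim.zip: size 4+8+2=14, value 60+69+48=177
- video.mp4+sim.zip+notes.txt: size 8+2+4=14, value 69+48+48=165
- paper.pdf+sim.zip+notes.txt: size 4+2+4=10, value 60+48+48=156
- paper.pdf+video.mp4: size 4+8=12, value 60+69=129
- video.mp4+sim.zip: size 8+2=10, value 69+48=117
Best: 177 pts.

177 pts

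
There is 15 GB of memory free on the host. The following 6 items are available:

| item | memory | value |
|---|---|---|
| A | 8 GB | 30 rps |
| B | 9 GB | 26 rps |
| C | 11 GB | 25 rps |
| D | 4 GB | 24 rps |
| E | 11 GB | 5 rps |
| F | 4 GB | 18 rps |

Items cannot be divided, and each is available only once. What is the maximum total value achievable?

Check high-value combinations within 15 GB:
- A+D: memory 8+4=12, value 30+24=54
- B+D: memory 9+4=13, value 26+24=50
- C+D: memory 11+4=15, value 25+24=49
Best: 54 rps.

54 rps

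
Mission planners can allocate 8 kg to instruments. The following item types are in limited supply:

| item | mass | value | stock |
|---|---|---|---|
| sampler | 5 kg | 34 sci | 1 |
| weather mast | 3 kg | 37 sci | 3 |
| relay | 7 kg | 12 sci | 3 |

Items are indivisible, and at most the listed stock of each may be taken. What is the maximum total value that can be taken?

74 sci

Best selections within mass 8 and stock limits:
- 2×weather mast: mass 6, value 74
- 1×sampler + 1×weather mast: mass 8, value 71
Best: 74 sci.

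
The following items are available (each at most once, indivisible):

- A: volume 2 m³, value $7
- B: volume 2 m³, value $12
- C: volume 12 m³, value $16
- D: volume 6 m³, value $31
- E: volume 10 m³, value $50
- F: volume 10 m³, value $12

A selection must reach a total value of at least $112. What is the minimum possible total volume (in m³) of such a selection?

Subsets with value ≥ 112, sorted by total volume:
- A+B+D+E+F: volume 30, value 112
- A+B+C+D+E: volume 32, value 116
Minimum volume: 30 m³.

30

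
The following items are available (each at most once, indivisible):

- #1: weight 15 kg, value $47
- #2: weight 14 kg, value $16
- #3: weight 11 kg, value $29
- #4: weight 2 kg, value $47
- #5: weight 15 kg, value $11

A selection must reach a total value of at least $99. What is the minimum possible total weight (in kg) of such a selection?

28

Subsets with value ≥ 99, sorted by total weight:
- #1+#3+#4: weight 28, value 123
- #1+#2+#4: weight 31, value 110
Minimum weight: 28 kg.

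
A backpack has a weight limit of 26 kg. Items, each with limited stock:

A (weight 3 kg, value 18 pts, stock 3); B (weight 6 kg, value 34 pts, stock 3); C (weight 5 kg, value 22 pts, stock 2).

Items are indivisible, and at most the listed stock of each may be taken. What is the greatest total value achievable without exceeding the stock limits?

Top feasible selections:
- 3×A + 2×B + 1×C: weight 26, value 144
- 1×A + 3×B + 1×C: weight 26, value 142
- 2×A + 3×B: weight 24, value 138
- 3×A + 1×B + 2×C: weight 25, value 132
Best: 144 pts.

144 pts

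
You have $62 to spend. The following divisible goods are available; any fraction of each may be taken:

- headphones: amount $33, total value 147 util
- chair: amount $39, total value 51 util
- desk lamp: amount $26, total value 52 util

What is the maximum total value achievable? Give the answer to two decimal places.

Take in order of value per unit:
- headphones (147/33 per unit): all 33 → value 147, running total 147.00
- desk lamp (52/26 per unit): all 26 → value 52, running total 199.00
- chair (51/39 per unit): 3 of 39 → value 3×51/39 = 3.9231, running total 202.92
Total 202.92.

202.92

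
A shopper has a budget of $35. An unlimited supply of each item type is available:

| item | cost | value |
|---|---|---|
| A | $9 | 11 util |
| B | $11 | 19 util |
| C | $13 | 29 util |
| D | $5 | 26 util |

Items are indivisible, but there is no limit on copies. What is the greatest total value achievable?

182 util

Best value-per-unit is D at 26/5, and filling with it alone uses cost 7×5=35. No mix of the others beats 7×26 = 182.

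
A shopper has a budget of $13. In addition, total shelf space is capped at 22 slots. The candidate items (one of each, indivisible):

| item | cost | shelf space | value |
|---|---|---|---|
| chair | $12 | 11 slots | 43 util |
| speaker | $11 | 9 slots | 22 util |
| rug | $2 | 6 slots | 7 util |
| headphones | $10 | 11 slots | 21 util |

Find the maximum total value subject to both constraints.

43 util

Feasible sets respecting both limits:
- chair: cost 12, shelf space 11, value 43
- speaker+rug: cost 13, shelf space 15, value 29
- rug+headphones: cost 12, shelf space 17, value 28
Best: 43 util.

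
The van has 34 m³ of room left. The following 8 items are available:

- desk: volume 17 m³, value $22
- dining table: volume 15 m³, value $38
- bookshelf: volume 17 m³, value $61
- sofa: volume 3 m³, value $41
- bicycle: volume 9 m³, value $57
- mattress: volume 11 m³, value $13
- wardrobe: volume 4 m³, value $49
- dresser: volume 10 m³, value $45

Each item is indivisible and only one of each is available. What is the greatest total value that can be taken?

$208

Check high-value combinations within 34 m³:
- bookshelf+sofa+bicycle+wardrobe: volume 17+3+9+4=33, value 61+41+57+49=208
- bookshelf+sofa+wardrobe+dresser: volume 17+3+4+10=34, value 61+41+49+45=196
- sofa+bicycle+wardrobe+dresser: volume 3+9+4+10=26, value 41+57+49+45=192
- dining table+sofa+bicycle+wardrobe: volume 15+3+9+4=31, value 38+41+57+49=185
Best: $208.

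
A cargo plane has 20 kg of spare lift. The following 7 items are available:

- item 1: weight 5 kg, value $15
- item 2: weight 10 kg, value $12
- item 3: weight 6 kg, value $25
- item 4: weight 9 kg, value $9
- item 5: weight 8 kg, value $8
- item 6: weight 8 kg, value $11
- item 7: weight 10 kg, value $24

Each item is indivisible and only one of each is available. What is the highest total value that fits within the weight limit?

$51

Check high-value combinations within 20 kg:
- item 1+item 3+item 6: weight 5+6+8=19, value 15+25+11=51
- item 3+item 7: weight 6+10=16, value 25+24=49
- item 1+item 3+item 4: weight 5+6+9=20, value 15+25+9=49
- item 1+item 3+item 5: weight 5+6+8=19, value 15+25+8=48
- item 1+item 3: weight 5+6=11, value 15+25=40
Best: $51.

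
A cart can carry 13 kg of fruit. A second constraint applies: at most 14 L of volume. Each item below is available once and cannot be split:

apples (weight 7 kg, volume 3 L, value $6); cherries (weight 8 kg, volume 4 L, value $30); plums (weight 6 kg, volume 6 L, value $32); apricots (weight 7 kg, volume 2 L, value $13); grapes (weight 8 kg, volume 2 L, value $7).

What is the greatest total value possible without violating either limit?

Feasible sets respecting both limits:
- plums+apricots: weight 13, volume 8, value 45
- apples+plums: weight 13, volume 9, value 38
- plums: weight 6, volume 6, value 32
- cherries: weight 8, volume 4, value 30
Best: $45.

$45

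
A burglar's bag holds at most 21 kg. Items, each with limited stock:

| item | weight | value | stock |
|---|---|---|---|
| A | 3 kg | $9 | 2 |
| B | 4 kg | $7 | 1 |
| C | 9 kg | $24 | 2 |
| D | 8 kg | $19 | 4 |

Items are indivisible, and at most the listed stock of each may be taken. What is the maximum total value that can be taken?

$57

Best selections within weight 21 and stock limits:
- 1×A + 2×C: weight 21, value 57
- 1×A + 1×C + 1×D: weight 20, value 52
- 1×B + 1×C + 1×D: weight 21, value 50
Best: $57.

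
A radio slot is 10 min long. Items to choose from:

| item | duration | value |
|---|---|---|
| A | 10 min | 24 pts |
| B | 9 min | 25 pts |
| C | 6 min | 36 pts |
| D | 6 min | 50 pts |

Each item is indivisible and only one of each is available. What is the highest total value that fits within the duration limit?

50 pts

This is a 0/1 knapsack; check combinations near the capacity.
- D: duration 6, value 50
- C: duration 6, value 36
- B: duration 9, value 25
- A: duration 10, value 24
Best: 50 pts.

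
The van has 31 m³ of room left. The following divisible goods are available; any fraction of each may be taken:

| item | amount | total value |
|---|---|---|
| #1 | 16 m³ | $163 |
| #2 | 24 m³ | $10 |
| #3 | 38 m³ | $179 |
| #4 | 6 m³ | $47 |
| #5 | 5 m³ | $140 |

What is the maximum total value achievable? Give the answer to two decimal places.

Take in order of value per unit:
- #5 (140/5 per unit): all 5 → value 140, running total 140.00
- #1 (163/16 per unit): all 16 → value 163, running total 303.00
- #4 (47/6 per unit): all 6 → value 47, running total 350.00
- #3 (179/38 per unit): 4 of 38 → value 4×179/38 = 18.8421, running total 368.84
Total 368.84.

368.84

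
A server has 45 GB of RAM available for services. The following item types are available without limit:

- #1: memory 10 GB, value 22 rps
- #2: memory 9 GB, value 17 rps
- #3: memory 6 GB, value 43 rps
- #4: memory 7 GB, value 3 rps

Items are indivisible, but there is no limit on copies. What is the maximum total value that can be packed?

Best value-per-unit is #3 at 43/6, and filling with it alone uses memory 7×6=42. No mix of the others beats 7×43 = 301.

301 rps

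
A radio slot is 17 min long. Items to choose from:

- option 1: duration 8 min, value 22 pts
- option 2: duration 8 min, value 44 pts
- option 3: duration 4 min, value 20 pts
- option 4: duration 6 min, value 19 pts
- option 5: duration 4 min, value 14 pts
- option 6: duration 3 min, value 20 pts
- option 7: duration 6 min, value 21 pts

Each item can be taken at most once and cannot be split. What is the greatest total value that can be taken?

85 pts

Check high-value combinations within 17 min:
- option 2+option 6+option 7: duration 8+3+6=17, value 44+20+21=85
- option 2+option 3+option 6: duration 8+4+3=15, value 44+20+20=84
- option 2+option 4+option 6: duration 8+6+3=17, value 44+19+20=83
- option 2+option 5+option 6: duration 8+4+3=15, value 44+14+20=78
- option 2+option 3+option 5: duration 8+4+4=16, value 44+20+14=78
Best: 85 pts.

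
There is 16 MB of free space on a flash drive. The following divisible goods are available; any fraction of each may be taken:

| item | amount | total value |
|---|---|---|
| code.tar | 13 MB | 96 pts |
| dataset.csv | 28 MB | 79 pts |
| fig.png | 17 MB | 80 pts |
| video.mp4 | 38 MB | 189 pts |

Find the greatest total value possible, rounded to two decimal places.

110.92

Take in order of value per unit:
- code.tar (96/13 per unit): all 13 → value 96, running total 96.00
- video.mp4 (189/38 per unit): 3 of 38 → value 3×189/38 = 14.9211, running total 110.92
Total 110.92.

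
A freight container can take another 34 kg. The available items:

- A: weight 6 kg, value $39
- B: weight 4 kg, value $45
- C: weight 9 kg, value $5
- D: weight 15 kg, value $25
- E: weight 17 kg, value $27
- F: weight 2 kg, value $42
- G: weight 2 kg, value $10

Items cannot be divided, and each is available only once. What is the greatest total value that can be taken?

Check high-value combinations within 34 kg:
- A+B+E+F+G: weight 6+4+17+2+2=31, value 39+45+27+42+10=163
- A+B+D+F+G: weight 6+4+15+2+2=29, value 39+45+25+42+10=161
- A+B+E+F: weight 6+4+17+2=29, value 39+45+27+42=153
- A+B+D+F: weight 6+4+15+2=27, value 39+45+25+42=151
Best: $163.

$163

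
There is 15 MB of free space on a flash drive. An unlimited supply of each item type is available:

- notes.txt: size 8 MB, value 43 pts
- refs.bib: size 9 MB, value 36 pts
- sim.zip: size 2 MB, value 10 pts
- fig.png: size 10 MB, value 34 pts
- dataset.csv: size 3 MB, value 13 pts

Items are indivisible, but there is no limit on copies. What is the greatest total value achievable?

Best value-per-unit is notes.txt at 43/8; filling with it alone gives 1×43 = 43.
Optimal mix: 1×notes.txt + 2×sim.zip + 1×dataset.csv → size 15, value 76.

76 pts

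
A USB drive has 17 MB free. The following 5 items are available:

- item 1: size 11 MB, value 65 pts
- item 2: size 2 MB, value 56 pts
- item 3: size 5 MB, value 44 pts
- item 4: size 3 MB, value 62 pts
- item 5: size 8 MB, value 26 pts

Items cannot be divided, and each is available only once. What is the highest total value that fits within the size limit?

183 pts

This is a 0/1 knapsack; check combinations near the capacity.
- item 1+item 2+item 4: size 11+2+3=16, value 65+56+62=183
- item 2+item 3+item 4: size 2+5+3=10, value 56+44+62=162
- item 2+item 4+item 5: size 2+3+8=13, value 56+62+26=144
- item 3+item 4+item 5: size 5+3+8=16, value 44+62+26=132
- item 1+item 4: size 11+3=14, value 65+62=127
Best: 183 pts.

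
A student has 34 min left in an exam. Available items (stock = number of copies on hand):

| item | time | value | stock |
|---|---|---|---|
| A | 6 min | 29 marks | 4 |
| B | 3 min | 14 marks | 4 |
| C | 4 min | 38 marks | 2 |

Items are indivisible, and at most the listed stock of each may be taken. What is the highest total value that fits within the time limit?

192 marks

Top feasible selections:
- 4×A + 2×C: time 32, value 192
- 3×A + 2×B + 2×C: time 32, value 191
- 2×A + 4×B + 2×C: time 32, value 190
Best: 192 marks.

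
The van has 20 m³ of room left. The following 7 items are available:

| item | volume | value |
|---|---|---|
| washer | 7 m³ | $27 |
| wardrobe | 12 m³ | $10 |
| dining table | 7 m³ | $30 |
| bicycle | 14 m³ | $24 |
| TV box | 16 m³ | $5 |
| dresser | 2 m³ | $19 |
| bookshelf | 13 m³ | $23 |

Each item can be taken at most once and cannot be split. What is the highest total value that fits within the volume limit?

Check high-value combinations within 20 m³:
- washer+dining table+dresser: volume 7+7+2=16, value 27+30+19=76
- washer+dining table: volume 7+7=14, value 27+30=57
- dining table+bookshelf: volume 7+13=20, value 30+23=53
Best: $76.

$76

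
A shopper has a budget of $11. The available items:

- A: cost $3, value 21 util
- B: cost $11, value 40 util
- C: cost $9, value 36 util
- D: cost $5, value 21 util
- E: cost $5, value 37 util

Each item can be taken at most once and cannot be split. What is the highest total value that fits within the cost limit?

Check high-value combinations within $11:
- A+E: cost 3+5=8, value 21+37=58
- D+E: cost 5+5=10, value 21+37=58
- A+D: cost 3+5=8, value 21+21=42
- B: cost 11, value 40
Best: 58 util.

58 util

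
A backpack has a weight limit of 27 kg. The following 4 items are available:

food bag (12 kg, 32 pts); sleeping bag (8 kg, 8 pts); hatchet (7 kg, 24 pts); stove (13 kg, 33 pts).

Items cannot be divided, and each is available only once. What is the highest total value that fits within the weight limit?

65 pts

This is a 0/1 knapsack; check combinations near the capacity.
- food bag+stove: weight 12+13=25, value 32+33=65
- food bag+sleeping bag+hatchet: weight 12+8+7=27, value 32+8+24=64
- hatchet+stove: weight 7+13=20, value 24+33=57
- food bag+hatchet: weight 12+7=19, value 32+24=56
Best: 65 pts.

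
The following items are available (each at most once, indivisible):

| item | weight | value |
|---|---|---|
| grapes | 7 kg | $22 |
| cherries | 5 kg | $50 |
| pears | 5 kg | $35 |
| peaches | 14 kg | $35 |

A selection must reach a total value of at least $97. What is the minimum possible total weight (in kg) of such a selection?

17

Subsets with value ≥ 97, sorted by total weight:
- grapes+cherries+pears: weight 17, value 107
- cherries+pears+peaches: weight 24, value 120
Minimum weight: 17 kg.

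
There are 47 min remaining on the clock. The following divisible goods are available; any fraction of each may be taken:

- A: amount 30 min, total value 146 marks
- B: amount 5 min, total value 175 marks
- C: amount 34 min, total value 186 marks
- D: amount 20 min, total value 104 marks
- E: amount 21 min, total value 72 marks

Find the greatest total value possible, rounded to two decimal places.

402.60

Take in order of value per unit:
- B (175/5 per unit): all 5 → value 175, running total 175.00
- C (186/34 per unit): all 34 → value 186, running total 361.00
- D (104/20 per unit): 8 of 20 → value 8×104/20 = 41.6000, running total 402.60
Total 402.60.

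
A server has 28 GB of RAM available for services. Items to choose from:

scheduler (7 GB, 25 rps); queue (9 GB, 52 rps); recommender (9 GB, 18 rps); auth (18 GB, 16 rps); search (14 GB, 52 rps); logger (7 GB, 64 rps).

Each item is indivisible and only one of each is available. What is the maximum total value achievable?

Check high-value combinations within 28 GB:
- scheduler+queue+logger: memory 7+9+7=23, value 25+52+64=141
- scheduler+search+logger: memory 7+14+7=28, value 25+52+64=141
- queue+recommender+logger: memory 9+9+7=25, value 52+18+64=134
Best: 141 rps.

141 rps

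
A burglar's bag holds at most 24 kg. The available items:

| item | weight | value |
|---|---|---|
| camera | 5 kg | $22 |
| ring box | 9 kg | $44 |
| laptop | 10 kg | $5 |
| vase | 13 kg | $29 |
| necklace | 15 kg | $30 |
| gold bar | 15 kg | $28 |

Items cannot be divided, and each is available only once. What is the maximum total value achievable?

This is a 0/1 knapsack; check combinations near the capacity.
- ring box+necklace: weight 9+15=24, value 44+30=74
- ring box+vase: weight 9+13=22, value 44+29=73
- ring box+gold bar: weight 9+15=24, value 44+28=72
- camera+ring box+laptop: weight 5+9+10=24, value 22+44+5=71
- camera+ring box: weight 5+9=14, value 22+44=66
Best: $74.

$74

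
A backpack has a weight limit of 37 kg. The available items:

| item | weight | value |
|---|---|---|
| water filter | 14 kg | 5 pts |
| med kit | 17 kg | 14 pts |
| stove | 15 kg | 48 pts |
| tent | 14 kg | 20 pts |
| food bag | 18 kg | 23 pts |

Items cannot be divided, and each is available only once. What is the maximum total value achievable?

Check high-value combinations within 37 kg:
- stove+food bag: weight 15+18=33, value 48+23=71
- stove+tent: weight 15+14=29, value 48+20=68
- med kit+stove: weight 17+15=32, value 14+48=62
Best: 71 pts.

71 pts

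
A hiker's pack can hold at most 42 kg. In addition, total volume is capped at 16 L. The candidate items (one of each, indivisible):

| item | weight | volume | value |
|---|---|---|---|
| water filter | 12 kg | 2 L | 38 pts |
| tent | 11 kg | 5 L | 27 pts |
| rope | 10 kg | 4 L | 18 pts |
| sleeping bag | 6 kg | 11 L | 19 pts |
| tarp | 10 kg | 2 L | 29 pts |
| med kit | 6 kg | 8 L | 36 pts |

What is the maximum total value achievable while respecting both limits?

121 pts

Feasible sets respecting both limits:
- water filter+rope+tarp+med kit: weight 38, volume 16, value 121
- water filter+tarp+med kit: weight 28, volume 12, value 103
- water filter+tent+med kit: weight 29, volume 15, value 101
Best: 121 pts.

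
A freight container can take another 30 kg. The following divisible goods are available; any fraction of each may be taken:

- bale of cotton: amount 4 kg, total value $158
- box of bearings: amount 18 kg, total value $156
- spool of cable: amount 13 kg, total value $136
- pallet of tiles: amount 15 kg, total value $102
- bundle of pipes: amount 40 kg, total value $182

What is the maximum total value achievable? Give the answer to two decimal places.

Take in order of value per unit:
- bale of cotton (158/4 per unit): all 4 → value 158, running total 158.00
- spool of cable (136/13 per unit): all 13 → value 136, running total 294.00
- box of bearings (156/18 per unit): 13 of 18 → value 13×156/18 = 112.6667, running total 406.67
Total 406.67.

406.67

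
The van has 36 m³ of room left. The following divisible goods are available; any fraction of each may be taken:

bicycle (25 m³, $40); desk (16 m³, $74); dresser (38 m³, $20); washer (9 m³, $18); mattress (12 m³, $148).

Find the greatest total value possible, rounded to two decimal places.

238.00

Take in order of value per unit:
- mattress (148/12 per unit): all 12 → value 148, running total 148.00
- desk (74/16 per unit): all 16 → value 74, running total 222.00
- washer (18/9 per unit): 8 of 9 → value 8×18/9 = 16.0000, running total 238.00
Total 238.00.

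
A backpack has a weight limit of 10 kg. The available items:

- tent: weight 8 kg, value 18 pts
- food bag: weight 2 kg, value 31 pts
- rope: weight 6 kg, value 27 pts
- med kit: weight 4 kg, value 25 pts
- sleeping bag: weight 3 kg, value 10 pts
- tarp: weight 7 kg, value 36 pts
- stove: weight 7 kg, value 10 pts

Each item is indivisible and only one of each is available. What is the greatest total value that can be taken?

67 pts

Check high-value combinations within 10 kg:
- food bag+tarp: weight 2+7=9, value 31+36=67
- food bag+med kit+sleeping bag: weight 2+4+3=9, value 31+25+10=66
- food bag+rope: weight 2+6=8, value 31+27=58
- food bag+med kit: weight 2+4=6, value 31+25=56
- rope+med kit: weight 6+4=10, value 27+25=52
Best: 67 pts.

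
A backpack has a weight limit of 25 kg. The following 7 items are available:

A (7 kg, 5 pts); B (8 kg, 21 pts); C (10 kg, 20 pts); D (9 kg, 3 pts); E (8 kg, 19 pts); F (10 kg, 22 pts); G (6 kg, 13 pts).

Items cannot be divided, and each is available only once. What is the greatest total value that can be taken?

Check high-value combinations within 25 kg:
- B+F+G: weight 8+10+6=24, value 21+22+13=56
- B+C+G: weight 8+10+6=24, value 21+20+13=54
- E+F+G: weight 8+10+6=24, value 19+22+13=54
- B+E+G: weight 8+8+6=22, value 21+19+13=53
Best: 56 pts.

56 pts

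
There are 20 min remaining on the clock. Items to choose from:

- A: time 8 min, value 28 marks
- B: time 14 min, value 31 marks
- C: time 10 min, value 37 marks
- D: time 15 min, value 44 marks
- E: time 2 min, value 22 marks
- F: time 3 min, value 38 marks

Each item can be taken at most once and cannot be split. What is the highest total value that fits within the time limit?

This is a 0/1 knapsack; check combinations near the capacity.
- D+E+F: time 15+2+3=20, value 44+22+38=104
- C+E+F: time 10+2+3=15, value 37+22+38=97
- B+E+F: time 14+2+3=19, value 31+22+38=91
- A+E+F: time 8+2+3=13, value 28+22+38=88
Best: 104 marks.

104 marks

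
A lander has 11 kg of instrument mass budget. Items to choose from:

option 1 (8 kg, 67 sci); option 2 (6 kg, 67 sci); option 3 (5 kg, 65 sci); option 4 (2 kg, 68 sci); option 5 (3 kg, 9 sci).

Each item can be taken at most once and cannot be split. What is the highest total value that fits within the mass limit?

144 sci

Check high-value combinations within 11 kg:
- option 2+option 4+option 5: mass 6+2+3=11, value 67+68+9=144
- option 3+option 4+option 5: mass 5+2+3=10, value 65+68+9=142
- option 2+option 4: mass 6+2=8, value 67+68=135
Best: 144 sci.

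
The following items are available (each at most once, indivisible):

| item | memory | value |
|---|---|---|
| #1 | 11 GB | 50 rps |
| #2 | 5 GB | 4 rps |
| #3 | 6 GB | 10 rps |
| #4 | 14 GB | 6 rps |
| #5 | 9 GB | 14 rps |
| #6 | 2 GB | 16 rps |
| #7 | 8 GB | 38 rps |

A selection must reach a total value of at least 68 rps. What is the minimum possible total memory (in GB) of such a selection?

Subsets with value ≥ 68, sorted by total memory:
- #1+#2+#6: memory 18, value 70
- #1+#7: memory 19, value 88
- #1+#3+#6: memory 19, value 76
Minimum memory: 18 GB.

18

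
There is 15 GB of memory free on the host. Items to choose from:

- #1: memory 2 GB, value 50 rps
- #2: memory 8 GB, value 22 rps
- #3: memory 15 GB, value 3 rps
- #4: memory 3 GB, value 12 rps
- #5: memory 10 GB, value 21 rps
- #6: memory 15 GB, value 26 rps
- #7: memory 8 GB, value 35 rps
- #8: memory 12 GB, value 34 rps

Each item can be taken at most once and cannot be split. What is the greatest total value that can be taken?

Check high-value combinations within 15 GB:
- #1+#4+#7: memory 2+3+8=13, value 50+12+35=97
- #1+#7: memory 2+8=10, value 50+35=85
- #1+#2+#4: memory 2+8+3=13, value 50+22+12=84
Best: 97 rps.

97 rps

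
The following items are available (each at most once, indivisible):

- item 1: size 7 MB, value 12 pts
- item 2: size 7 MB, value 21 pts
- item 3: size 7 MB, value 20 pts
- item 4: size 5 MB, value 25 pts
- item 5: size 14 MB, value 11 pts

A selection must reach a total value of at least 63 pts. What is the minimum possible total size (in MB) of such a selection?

19

Subsets with value ≥ 63, sorted by total size:
- item 2+item 3+item 4: size 19, value 66
- item 1+item 2+item 3+item 4: size 26, value 78
- item 2+item 3+item 4+item 5: size 33, value 77
Minimum size: 19 MB.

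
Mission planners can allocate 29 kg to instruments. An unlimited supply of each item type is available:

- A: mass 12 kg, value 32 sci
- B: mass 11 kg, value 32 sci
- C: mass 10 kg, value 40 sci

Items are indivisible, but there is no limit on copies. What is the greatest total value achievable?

80 sci

Best value-per-unit is C at 40/10, and filling with it alone uses mass 2×10=20. No mix of the others beats 2×40 = 80.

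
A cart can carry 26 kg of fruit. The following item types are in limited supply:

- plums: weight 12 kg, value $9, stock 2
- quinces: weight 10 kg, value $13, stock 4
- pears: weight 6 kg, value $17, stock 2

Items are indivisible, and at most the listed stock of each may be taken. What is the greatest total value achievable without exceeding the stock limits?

Top feasible selections:
- 1×quinces + 2×pears: weight 22, value 47
- 1×plums + 2×pears: weight 24, value 43
- 2×quinces + 1×pears: weight 26, value 43
Best: $47.

$47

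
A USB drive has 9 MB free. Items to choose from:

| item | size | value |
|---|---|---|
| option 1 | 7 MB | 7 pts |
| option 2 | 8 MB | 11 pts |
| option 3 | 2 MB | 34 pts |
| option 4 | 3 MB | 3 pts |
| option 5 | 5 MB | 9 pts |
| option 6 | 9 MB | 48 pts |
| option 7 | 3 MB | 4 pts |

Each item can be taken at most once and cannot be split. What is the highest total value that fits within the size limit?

48 pts

Check high-value combinations within 9 MB:
- option 6: size 9, value 48
- option 3+option 5: size 2+5=7, value 34+9=43
- option 3+option 4+option 7: size 2+3+3=8, value 34+3+4=41
- option 1+option 3: size 7+2=9, value 7+34=41
- option 3+option 7: size 2+3=5, value 34+4=38
Best: 48 pts.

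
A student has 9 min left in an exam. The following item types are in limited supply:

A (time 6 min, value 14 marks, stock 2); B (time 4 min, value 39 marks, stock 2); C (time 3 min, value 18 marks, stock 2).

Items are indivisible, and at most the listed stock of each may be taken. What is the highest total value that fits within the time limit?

78 marks

Best selections within time 9 and stock limits:
- 2×B: time 8, value 78
- 1×B + 1×C: time 7, value 57
Best: 78 marks.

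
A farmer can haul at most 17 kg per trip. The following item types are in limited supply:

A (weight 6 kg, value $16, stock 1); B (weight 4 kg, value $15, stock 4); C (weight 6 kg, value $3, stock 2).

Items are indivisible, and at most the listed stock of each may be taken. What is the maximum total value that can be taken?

$60

Top feasible selections:
- 4×B: weight 16, value 60
- 1×A + 2×B: weight 14, value 46
- 3×B: weight 12, value 45
Best: $60.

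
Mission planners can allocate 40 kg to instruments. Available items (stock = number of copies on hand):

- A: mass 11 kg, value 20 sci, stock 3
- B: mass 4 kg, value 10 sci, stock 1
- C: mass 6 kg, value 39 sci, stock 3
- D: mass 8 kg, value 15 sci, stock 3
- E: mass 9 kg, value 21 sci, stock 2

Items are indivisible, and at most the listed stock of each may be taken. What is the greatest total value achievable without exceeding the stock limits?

Best selections within mass 40 and stock limits:
- 1×B + 3×C + 2×E: mass 40, value 169
- 1×B + 3×C + 1×D + 1×E: mass 39, value 163
- 3×C + 2×E: mass 36, value 159
Best: 169 sci.

169 sci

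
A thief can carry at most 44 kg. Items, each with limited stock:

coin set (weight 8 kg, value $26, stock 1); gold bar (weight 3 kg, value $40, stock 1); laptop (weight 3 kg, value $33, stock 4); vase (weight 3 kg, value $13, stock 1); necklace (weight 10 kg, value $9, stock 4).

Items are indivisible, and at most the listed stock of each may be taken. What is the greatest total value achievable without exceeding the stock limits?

$220

Best selections within weight 44 and stock limits:
- 1×coin set + 1×gold bar + 4×laptop + 1×vase + 1×necklace: weight 36, value 220
- 1×coin set + 1×gold bar + 4×laptop + 2×necklace: weight 43, value 216
- 1×coin set + 1×gold bar + 4×laptop + 1×vase: weight 26, value 211
Best: $220.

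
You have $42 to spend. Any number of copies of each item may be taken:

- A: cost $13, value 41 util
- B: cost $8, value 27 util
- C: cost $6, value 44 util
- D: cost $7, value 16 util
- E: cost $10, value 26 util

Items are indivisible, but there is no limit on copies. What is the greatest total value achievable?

308 util

Best value-per-unit is C at 44/6, and filling with it alone uses cost 7×6=42. No mix of the others beats 7×44 = 308.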